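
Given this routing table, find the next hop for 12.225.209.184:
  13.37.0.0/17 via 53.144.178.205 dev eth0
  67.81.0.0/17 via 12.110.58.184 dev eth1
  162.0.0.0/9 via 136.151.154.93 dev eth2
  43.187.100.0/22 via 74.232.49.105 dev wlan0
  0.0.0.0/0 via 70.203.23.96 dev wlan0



Longest prefix match for 12.225.209.184:
  /17 13.37.0.0: no
  /17 67.81.0.0: no
  /9 162.0.0.0: no
  /22 43.187.100.0: no
  /0 0.0.0.0: MATCH
Selected: next-hop 70.203.23.96 via wlan0 (matched /0)


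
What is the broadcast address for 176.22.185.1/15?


Network: 176.22.0.0/15
Host bits = 17
Set all host bits to 1:
Broadcast: 176.23.255.255


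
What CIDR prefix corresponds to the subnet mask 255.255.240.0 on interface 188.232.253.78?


Binary: 11111111.11111111.11110000.00000000
Count leading 1s
Prefix: /20


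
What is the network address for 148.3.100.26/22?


IP:   10010100.00000011.01100100.00011010
Mask: 11111111.11111111.11111100.00000000
AND operation:
Net:  10010100.00000011.01100100.00000000
Network: 148.3.100.0/22


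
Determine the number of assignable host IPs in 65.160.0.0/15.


Host bits = 32 - 15 = 17
Total addresses = 2^17 = 131072
Usable = total - 2 (network and broadcast)
Usable hosts: 131070


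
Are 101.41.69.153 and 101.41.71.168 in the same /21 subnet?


Mask: 255.255.248.0
101.41.69.153 AND mask = 101.41.64.0
101.41.71.168 AND mask = 101.41.64.0
Yes, same subnet (101.41.64.0)


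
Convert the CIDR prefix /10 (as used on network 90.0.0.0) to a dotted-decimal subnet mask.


/10 means 10 network bits, 22 host bits
Binary: 11111111110000000000000000000000
Mask: 255.192.0.0


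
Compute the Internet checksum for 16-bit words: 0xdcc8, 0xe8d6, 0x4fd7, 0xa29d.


Sum all words (with carry folding):
+ 0xdcc8 = 0xdcc8
+ 0xe8d6 = 0xc59f
+ 0x4fd7 = 0x1577
+ 0xa29d = 0xb814
One's complement: ~0xb814
Checksum = 0x47eb


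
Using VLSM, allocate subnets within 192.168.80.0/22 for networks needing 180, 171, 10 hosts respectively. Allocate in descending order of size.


180 hosts -> /24 (254 usable): 192.168.80.0/24
171 hosts -> /24 (254 usable): 192.168.81.0/24
10 hosts -> /28 (14 usable): 192.168.82.0/28
Allocation: 192.168.80.0/24 (180 hosts, 254 usable); 192.168.81.0/24 (171 hosts, 254 usable); 192.168.82.0/28 (10 hosts, 14 usable)


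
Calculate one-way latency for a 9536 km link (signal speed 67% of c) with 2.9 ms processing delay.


Speed = 0.67 * 3e5 km/s = 201000 km/s
Propagation delay = 9536 / 201000 = 0.0474 s = 47.4428 ms
Processing delay = 2.9 ms
Total one-way latency = 50.3428 ms


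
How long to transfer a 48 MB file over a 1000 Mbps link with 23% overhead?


Effective throughput = 1000 * (1 - 23/100) = 770 Mbps
File size in Mb = 48 * 8 = 384 Mb
Time = 384 / 770
Time = 0.4987 seconds


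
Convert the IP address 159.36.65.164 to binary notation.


159 = 10011111
36 = 00100100
65 = 01000001
164 = 10100100
Binary: 10011111.00100100.01000001.10100100


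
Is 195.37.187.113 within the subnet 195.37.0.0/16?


Subnet network: 195.37.0.0
Test IP AND mask: 195.37.0.0
Yes, 195.37.187.113 is in 195.37.0.0/16


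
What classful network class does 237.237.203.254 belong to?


First octet: 237
Binary: 11101101
1110xxxx -> Class D (224-239)
Class D (multicast), default mask N/A


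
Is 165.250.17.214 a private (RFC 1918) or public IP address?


RFC 1918 private ranges:
  10.0.0.0/8 (10.0.0.0 - 10.255.255.255)
  172.16.0.0/12 (172.16.0.0 - 172.31.255.255)
  192.168.0.0/16 (192.168.0.0 - 192.168.255.255)
Public (not in any RFC 1918 range)


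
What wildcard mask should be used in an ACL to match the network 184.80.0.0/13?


Subnet mask: 255.248.0.0
Wildcard = 255.255.255.255 - subnet mask
255 - 255 = 0
255 - 248 = 7
255 - 0 = 255
255 - 0 = 255
Wildcard: 0.7.255.255


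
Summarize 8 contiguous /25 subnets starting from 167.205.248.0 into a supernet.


Original prefix: /25
Number of subnets: 8 = 2^3
New prefix = 25 - 3 = 22
Supernet: 167.205.248.0/22


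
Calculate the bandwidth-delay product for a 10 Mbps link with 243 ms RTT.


BDP = bandwidth * RTT
= 10 Mbps * 243 ms
= 10 * 1e6 * 243 / 1000 bits
= 2430000 bits
= 303750 bytes
= 296.6309 KB
BDP = 2430000 bits (303750 bytes)


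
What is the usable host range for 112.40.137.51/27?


Network: 112.40.137.32
Broadcast: 112.40.137.63
First usable = network + 1
Last usable = broadcast - 1
Range: 112.40.137.33 to 112.40.137.62


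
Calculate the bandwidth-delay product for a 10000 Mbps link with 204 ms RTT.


BDP = bandwidth * RTT
= 10000 Mbps * 204 ms
= 10000 * 1e6 * 204 / 1000 bits
= 2040000000 bits
= 255000000 bytes
= 249023.4375 KB
BDP = 2040000000 bits (255000000 bytes)


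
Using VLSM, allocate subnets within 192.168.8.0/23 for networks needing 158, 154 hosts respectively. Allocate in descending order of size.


158 hosts -> /24 (254 usable): 192.168.8.0/24
154 hosts -> /24 (254 usable): 192.168.9.0/24
Allocation: 192.168.8.0/24 (158 hosts, 254 usable); 192.168.9.0/24 (154 hosts, 254 usable)


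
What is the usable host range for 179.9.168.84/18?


Network: 179.9.128.0
Broadcast: 179.9.191.255
First usable = network + 1
Last usable = broadcast - 1
Range: 179.9.128.1 to 179.9.191.254


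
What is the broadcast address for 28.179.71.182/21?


Network: 28.179.64.0/21
Host bits = 11
Set all host bits to 1:
Broadcast: 28.179.71.255


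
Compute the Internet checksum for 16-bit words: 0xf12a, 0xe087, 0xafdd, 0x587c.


Sum all words (with carry folding):
+ 0xf12a = 0xf12a
+ 0xe087 = 0xd1b2
+ 0xafdd = 0x8190
+ 0x587c = 0xda0c
One's complement: ~0xda0c
Checksum = 0x25f3


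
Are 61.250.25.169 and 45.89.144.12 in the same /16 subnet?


Mask: 255.255.0.0
61.250.25.169 AND mask = 61.250.0.0
45.89.144.12 AND mask = 45.89.0.0
No, different subnets (61.250.0.0 vs 45.89.0.0)


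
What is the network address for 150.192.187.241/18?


IP:   10010110.11000000.10111011.11110001
Mask: 11111111.11111111.11000000.00000000
AND operation:
Net:  10010110.11000000.10000000.00000000
Network: 150.192.128.0/18


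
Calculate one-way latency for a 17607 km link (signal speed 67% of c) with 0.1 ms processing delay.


Speed = 0.67 * 3e5 km/s = 201000 km/s
Propagation delay = 17607 / 201000 = 0.0876 s = 87.597 ms
Processing delay = 0.1 ms
Total one-way latency = 87.697 ms


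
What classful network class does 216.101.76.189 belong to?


First octet: 216
Binary: 11011000
110xxxxx -> Class C (192-223)
Class C, default mask 255.255.255.0 (/24)


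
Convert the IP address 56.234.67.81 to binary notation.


56 = 00111000
234 = 11101010
67 = 01000011
81 = 01010001
Binary: 00111000.11101010.01000011.01010001


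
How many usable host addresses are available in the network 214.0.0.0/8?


Host bits = 32 - 8 = 24
Total addresses = 2^24 = 16777216
Usable = total - 2 (network and broadcast)
Usable hosts: 16777214


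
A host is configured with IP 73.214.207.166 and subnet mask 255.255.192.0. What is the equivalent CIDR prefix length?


Binary: 11111111.11111111.11000000.00000000
Count leading 1s
Prefix: /18


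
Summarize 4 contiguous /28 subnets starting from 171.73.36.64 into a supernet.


Original prefix: /28
Number of subnets: 4 = 2^2
New prefix = 28 - 2 = 26
Supernet: 171.73.36.64/26


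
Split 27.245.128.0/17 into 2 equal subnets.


New prefix = 17 + 1 = 18
Each subnet has 16384 addresses
  27.245.128.0/18
  27.245.192.0/18
Subnets: 27.245.128.0/18, 27.245.192.0/18


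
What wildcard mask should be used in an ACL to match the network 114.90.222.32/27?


Subnet mask: 255.255.255.224
Wildcard = 255.255.255.255 - subnet mask
255 - 255 = 0
255 - 255 = 0
255 - 255 = 0
255 - 224 = 31
Wildcard: 0.0.0.31


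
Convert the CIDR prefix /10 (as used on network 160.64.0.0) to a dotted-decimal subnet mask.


/10 means 10 network bits, 22 host bits
Binary: 11111111110000000000000000000000
Mask: 255.192.0.0


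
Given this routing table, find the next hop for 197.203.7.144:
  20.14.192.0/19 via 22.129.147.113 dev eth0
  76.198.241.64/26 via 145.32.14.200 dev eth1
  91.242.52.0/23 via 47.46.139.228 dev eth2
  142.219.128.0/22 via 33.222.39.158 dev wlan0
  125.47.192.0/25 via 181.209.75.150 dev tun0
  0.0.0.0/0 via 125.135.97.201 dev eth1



Longest prefix match for 197.203.7.144:
  /19 20.14.192.0: no
  /26 76.198.241.64: no
  /23 91.242.52.0: no
  /22 142.219.128.0: no
  /25 125.47.192.0: no
  /0 0.0.0.0: MATCH
Selected: next-hop 125.135.97.201 via eth1 (matched /0)


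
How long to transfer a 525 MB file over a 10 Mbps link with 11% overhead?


Effective throughput = 10 * (1 - 11/100) = 8.9 Mbps
File size in Mb = 525 * 8 = 4200 Mb
Time = 4200 / 8.9
Time = 471.9101 seconds


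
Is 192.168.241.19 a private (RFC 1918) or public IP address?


RFC 1918 private ranges:
  10.0.0.0/8 (10.0.0.0 - 10.255.255.255)
  172.16.0.0/12 (172.16.0.0 - 172.31.255.255)
  192.168.0.0/16 (192.168.0.0 - 192.168.255.255)
Private (in 192.168.0.0/16)


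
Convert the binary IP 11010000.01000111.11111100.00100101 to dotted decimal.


11010000 = 208
01000111 = 71
11111100 = 252
00100101 = 37
IP: 208.71.252.37


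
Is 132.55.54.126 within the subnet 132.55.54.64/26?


Subnet network: 132.55.54.64
Test IP AND mask: 132.55.54.64
Yes, 132.55.54.126 is in 132.55.54.64/26


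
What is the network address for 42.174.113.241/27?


IP:   00101010.10101110.01110001.11110001
Mask: 11111111.11111111.11111111.11100000
AND operation:
Net:  00101010.10101110.01110001.11100000
Network: 42.174.113.224/27


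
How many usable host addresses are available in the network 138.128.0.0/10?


Host bits = 32 - 10 = 22
Total addresses = 2^22 = 4194304
Usable = total - 2 (network and broadcast)
Usable hosts: 4194302


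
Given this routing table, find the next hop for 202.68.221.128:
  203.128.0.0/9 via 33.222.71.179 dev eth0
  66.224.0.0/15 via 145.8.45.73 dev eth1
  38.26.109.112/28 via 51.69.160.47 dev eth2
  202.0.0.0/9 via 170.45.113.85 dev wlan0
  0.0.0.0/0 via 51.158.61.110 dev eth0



Longest prefix match for 202.68.221.128:
  /9 203.128.0.0: no
  /15 66.224.0.0: no
  /28 38.26.109.112: no
  /9 202.0.0.0: MATCH
  /0 0.0.0.0: MATCH
Selected: next-hop 170.45.113.85 via wlan0 (matched /9)


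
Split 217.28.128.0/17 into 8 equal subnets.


New prefix = 17 + 3 = 20
Each subnet has 4096 addresses
  217.28.128.0/20
  217.28.144.0/20
  217.28.160.0/20
  217.28.176.0/20
  217.28.192.0/20
  217.28.208.0/20
  217.28.224.0/20
  217.28.240.0/20
Subnets: 217.28.128.0/20, 217.28.144.0/20, 217.28.160.0/20, 217.28.176.0/20, 217.28.192.0/20, 217.28.208.0/20, 217.28.224.0/20, 217.28.240.0/20


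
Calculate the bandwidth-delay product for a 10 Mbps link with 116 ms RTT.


BDP = bandwidth * RTT
= 10 Mbps * 116 ms
= 10 * 1e6 * 116 / 1000 bits
= 1160000 bits
= 145000 bytes
= 141.6016 KB
BDP = 1160000 bits (145000 bytes)


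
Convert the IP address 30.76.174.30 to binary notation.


30 = 00011110
76 = 01001100
174 = 10101110
30 = 00011110
Binary: 00011110.01001100.10101110.00011110


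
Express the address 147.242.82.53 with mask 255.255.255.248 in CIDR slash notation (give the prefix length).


Binary: 11111111.11111111.11111111.11111000
Count leading 1s
Prefix: /29


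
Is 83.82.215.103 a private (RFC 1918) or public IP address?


RFC 1918 private ranges:
  10.0.0.0/8 (10.0.0.0 - 10.255.255.255)
  172.16.0.0/12 (172.16.0.0 - 172.31.255.255)
  192.168.0.0/16 (192.168.0.0 - 192.168.255.255)
Public (not in any RFC 1918 range)


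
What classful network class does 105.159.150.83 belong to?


First octet: 105
Binary: 01101001
0xxxxxxx -> Class A (1-126)
Class A, default mask 255.0.0.0 (/8)


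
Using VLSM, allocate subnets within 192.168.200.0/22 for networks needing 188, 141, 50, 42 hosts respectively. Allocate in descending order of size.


188 hosts -> /24 (254 usable): 192.168.200.0/24
141 hosts -> /24 (254 usable): 192.168.201.0/24
50 hosts -> /26 (62 usable): 192.168.202.0/26
42 hosts -> /26 (62 usable): 192.168.202.64/26
Allocation: 192.168.200.0/24 (188 hosts, 254 usable); 192.168.201.0/24 (141 hosts, 254 usable); 192.168.202.0/26 (50 hosts, 62 usable); 192.168.202.64/26 (42 hosts, 62 usable)


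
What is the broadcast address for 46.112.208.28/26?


Network: 46.112.208.0/26
Host bits = 6
Set all host bits to 1:
Broadcast: 46.112.208.63


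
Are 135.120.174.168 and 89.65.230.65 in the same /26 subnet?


Mask: 255.255.255.192
135.120.174.168 AND mask = 135.120.174.128
89.65.230.65 AND mask = 89.65.230.64
No, different subnets (135.120.174.128 vs 89.65.230.64)


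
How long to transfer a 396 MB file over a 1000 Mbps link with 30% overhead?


Effective throughput = 1000 * (1 - 30/100) = 700 Mbps
File size in Mb = 396 * 8 = 3168 Mb
Time = 3168 / 700
Time = 4.5257 seconds


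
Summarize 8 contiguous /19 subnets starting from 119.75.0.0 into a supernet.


Original prefix: /19
Number of subnets: 8 = 2^3
New prefix = 19 - 3 = 16
Supernet: 119.75.0.0/16


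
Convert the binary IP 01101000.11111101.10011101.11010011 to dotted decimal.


01101000 = 104
11111101 = 253
10011101 = 157
11010011 = 211
IP: 104.253.157.211


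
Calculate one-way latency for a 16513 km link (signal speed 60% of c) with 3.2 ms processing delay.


Speed = 0.6 * 3e5 km/s = 180000 km/s
Propagation delay = 16513 / 180000 = 0.0917 s = 91.7389 ms
Processing delay = 3.2 ms
Total one-way latency = 94.9389 ms


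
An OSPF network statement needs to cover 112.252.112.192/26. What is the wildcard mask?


Subnet mask: 255.255.255.192
Wildcard = 255.255.255.255 - subnet mask
255 - 255 = 0
255 - 255 = 0
255 - 255 = 0
255 - 192 = 63
Wildcard: 0.0.0.63


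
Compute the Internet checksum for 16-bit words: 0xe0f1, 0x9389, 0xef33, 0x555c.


Sum all words (with carry folding):
+ 0xe0f1 = 0xe0f1
+ 0x9389 = 0x747b
+ 0xef33 = 0x63af
+ 0x555c = 0xb90b
One's complement: ~0xb90b
Checksum = 0x46f4


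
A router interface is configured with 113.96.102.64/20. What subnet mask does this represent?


/20 means 20 network bits, 12 host bits
Binary: 11111111111111111111000000000000
Mask: 255.255.240.0


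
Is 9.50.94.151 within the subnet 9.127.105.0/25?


Subnet network: 9.127.105.0
Test IP AND mask: 9.50.94.128
No, 9.50.94.151 is not in 9.127.105.0/25


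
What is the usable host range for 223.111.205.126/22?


Network: 223.111.204.0
Broadcast: 223.111.207.255
First usable = network + 1
Last usable = broadcast - 1
Range: 223.111.204.1 to 223.111.207.254


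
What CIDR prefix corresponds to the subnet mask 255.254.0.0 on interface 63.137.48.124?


Binary: 11111111.11111110.00000000.00000000
Count leading 1s
Prefix: /15


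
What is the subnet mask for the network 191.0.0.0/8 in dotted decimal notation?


/8 means 8 network bits, 24 host bits
Binary: 11111111000000000000000000000000
Mask: 255.0.0.0


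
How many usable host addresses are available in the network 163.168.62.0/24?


Host bits = 32 - 24 = 8
Total addresses = 2^8 = 256
Usable = total - 2 (network and broadcast)
Usable hosts: 254


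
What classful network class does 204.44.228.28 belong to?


First octet: 204
Binary: 11001100
110xxxxx -> Class C (192-223)
Class C, default mask 255.255.255.0 (/24)


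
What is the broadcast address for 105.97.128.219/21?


Network: 105.97.128.0/21
Host bits = 11
Set all host bits to 1:
Broadcast: 105.97.135.255


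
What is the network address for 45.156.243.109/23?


IP:   00101101.10011100.11110011.01101101
Mask: 11111111.11111111.11111110.00000000
AND operation:
Net:  00101101.10011100.11110010.00000000
Network: 45.156.242.0/23


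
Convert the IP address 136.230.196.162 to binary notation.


136 = 10001000
230 = 11100110
196 = 11000100
162 = 10100010
Binary: 10001000.11100110.11000100.10100010


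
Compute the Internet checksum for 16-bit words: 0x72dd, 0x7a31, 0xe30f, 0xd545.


Sum all words (with carry folding):
+ 0x72dd = 0x72dd
+ 0x7a31 = 0xed0e
+ 0xe30f = 0xd01e
+ 0xd545 = 0xa564
One's complement: ~0xa564
Checksum = 0x5a9b


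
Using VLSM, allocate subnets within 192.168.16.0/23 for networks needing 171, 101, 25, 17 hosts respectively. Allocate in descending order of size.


171 hosts -> /24 (254 usable): 192.168.16.0/24
101 hosts -> /25 (126 usable): 192.168.17.0/25
25 hosts -> /27 (30 usable): 192.168.17.128/27
17 hosts -> /27 (30 usable): 192.168.17.160/27
Allocation: 192.168.16.0/24 (171 hosts, 254 usable); 192.168.17.0/25 (101 hosts, 126 usable); 192.168.17.128/27 (25 hosts, 30 usable); 192.168.17.160/27 (17 hosts, 30 usable)


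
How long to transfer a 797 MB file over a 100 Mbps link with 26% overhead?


Effective throughput = 100 * (1 - 26/100) = 74 Mbps
File size in Mb = 797 * 8 = 6376 Mb
Time = 6376 / 74
Time = 86.1622 seconds


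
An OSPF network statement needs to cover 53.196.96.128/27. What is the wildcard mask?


Subnet mask: 255.255.255.224
Wildcard = 255.255.255.255 - subnet mask
255 - 255 = 0
255 - 255 = 0
255 - 255 = 0
255 - 224 = 31
Wildcard: 0.0.0.31


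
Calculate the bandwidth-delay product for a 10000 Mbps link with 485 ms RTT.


BDP = bandwidth * RTT
= 10000 Mbps * 485 ms
= 10000 * 1e6 * 485 / 1000 bits
= 4850000000 bits
= 606250000 bytes
= 592041.0156 KB
BDP = 4850000000 bits (606250000 bytes)


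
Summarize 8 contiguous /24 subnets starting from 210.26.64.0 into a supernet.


Original prefix: /24
Number of subnets: 8 = 2^3
New prefix = 24 - 3 = 21
Supernet: 210.26.64.0/21


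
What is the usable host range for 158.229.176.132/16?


Network: 158.229.0.0
Broadcast: 158.229.255.255
First usable = network + 1
Last usable = broadcast - 1
Range: 158.229.0.1 to 158.229.255.254


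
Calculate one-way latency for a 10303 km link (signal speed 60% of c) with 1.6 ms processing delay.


Speed = 0.6 * 3e5 km/s = 180000 km/s
Propagation delay = 10303 / 180000 = 0.0572 s = 57.2389 ms
Processing delay = 1.6 ms
Total one-way latency = 58.8389 ms


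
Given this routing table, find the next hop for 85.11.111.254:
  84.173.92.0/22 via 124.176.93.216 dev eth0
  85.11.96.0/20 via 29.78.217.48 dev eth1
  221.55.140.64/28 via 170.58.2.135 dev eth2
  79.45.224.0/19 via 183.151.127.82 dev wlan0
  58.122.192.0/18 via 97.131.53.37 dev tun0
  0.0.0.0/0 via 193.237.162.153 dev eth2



Longest prefix match for 85.11.111.254:
  /22 84.173.92.0: no
  /20 85.11.96.0: MATCH
  /28 221.55.140.64: no
  /19 79.45.224.0: no
  /18 58.122.192.0: no
  /0 0.0.0.0: MATCH
Selected: next-hop 29.78.217.48 via eth1 (matched /20)


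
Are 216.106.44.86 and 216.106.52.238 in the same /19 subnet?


Mask: 255.255.224.0
216.106.44.86 AND mask = 216.106.32.0
216.106.52.238 AND mask = 216.106.32.0
Yes, same subnet (216.106.32.0)


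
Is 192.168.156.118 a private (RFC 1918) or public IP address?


RFC 1918 private ranges:
  10.0.0.0/8 (10.0.0.0 - 10.255.255.255)
  172.16.0.0/12 (172.16.0.0 - 172.31.255.255)
  192.168.0.0/16 (192.168.0.0 - 192.168.255.255)
Private (in 192.168.0.0/16)


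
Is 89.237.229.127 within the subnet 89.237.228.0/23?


Subnet network: 89.237.228.0
Test IP AND mask: 89.237.228.0
Yes, 89.237.229.127 is in 89.237.228.0/23


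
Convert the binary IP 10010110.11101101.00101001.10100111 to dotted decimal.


10010110 = 150
11101101 = 237
00101001 = 41
10100111 = 167
IP: 150.237.41.167


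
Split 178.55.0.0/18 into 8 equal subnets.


New prefix = 18 + 3 = 21
Each subnet has 2048 addresses
  178.55.0.0/21
  178.55.8.0/21
  178.55.16.0/21
  178.55.24.0/21
  178.55.32.0/21
  178.55.40.0/21
  178.55.48.0/21
  178.55.56.0/21
Subnets: 178.55.0.0/21, 178.55.8.0/21, 178.55.16.0/21, 178.55.24.0/21, 178.55.32.0/21, 178.55.40.0/21, 178.55.48.0/21, 178.55.56.0/21


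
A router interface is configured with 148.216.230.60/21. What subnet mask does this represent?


/21 means 21 network bits, 11 host bits
Binary: 11111111111111111111100000000000
Mask: 255.255.248.0


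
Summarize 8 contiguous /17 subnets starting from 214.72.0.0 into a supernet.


Original prefix: /17
Number of subnets: 8 = 2^3
New prefix = 17 - 3 = 14
Supernet: 214.72.0.0/14


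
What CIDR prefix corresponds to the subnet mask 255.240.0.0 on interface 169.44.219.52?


Binary: 11111111.11110000.00000000.00000000
Count leading 1s
Prefix: /12


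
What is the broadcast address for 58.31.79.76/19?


Network: 58.31.64.0/19
Host bits = 13
Set all host bits to 1:
Broadcast: 58.31.95.255


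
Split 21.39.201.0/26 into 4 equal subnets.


New prefix = 26 + 2 = 28
Each subnet has 16 addresses
  21.39.201.0/28
  21.39.201.16/28
  21.39.201.32/28
  21.39.201.48/28
Subnets: 21.39.201.0/28, 21.39.201.16/28, 21.39.201.32/28, 21.39.201.48/28


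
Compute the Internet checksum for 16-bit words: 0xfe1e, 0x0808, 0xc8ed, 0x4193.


Sum all words (with carry folding):
+ 0xfe1e = 0xfe1e
+ 0x0808 = 0x0627
+ 0xc8ed = 0xcf14
+ 0x4193 = 0x10a8
One's complement: ~0x10a8
Checksum = 0xef57


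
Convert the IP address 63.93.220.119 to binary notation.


63 = 00111111
93 = 01011101
220 = 11011100
119 = 01110111
Binary: 00111111.01011101.11011100.01110111


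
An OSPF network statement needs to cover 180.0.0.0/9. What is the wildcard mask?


Subnet mask: 255.128.0.0
Wildcard = 255.255.255.255 - subnet mask
255 - 255 = 0
255 - 128 = 127
255 - 0 = 255
255 - 0 = 255
Wildcard: 0.127.255.255


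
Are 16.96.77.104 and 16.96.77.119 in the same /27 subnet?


Mask: 255.255.255.224
16.96.77.104 AND mask = 16.96.77.96
16.96.77.119 AND mask = 16.96.77.96
Yes, same subnet (16.96.77.96)


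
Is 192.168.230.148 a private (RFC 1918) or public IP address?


RFC 1918 private ranges:
  10.0.0.0/8 (10.0.0.0 - 10.255.255.255)
  172.16.0.0/12 (172.16.0.0 - 172.31.255.255)
  192.168.0.0/16 (192.168.0.0 - 192.168.255.255)
Private (in 192.168.0.0/16)


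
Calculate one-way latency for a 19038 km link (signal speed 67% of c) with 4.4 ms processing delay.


Speed = 0.67 * 3e5 km/s = 201000 km/s
Propagation delay = 19038 / 201000 = 0.0947 s = 94.7164 ms
Processing delay = 4.4 ms
Total one-way latency = 99.1164 ms


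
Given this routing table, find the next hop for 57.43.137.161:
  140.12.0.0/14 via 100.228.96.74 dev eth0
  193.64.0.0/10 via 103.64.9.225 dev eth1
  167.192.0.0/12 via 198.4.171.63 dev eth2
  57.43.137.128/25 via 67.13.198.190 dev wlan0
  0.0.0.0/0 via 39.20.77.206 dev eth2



Longest prefix match for 57.43.137.161:
  /14 140.12.0.0: no
  /10 193.64.0.0: no
  /12 167.192.0.0: no
  /25 57.43.137.128: MATCH
  /0 0.0.0.0: MATCH
Selected: next-hop 67.13.198.190 via wlan0 (matched /25)


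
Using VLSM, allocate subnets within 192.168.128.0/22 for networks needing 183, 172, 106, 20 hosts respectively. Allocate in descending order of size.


183 hosts -> /24 (254 usable): 192.168.128.0/24
172 hosts -> /24 (254 usable): 192.168.129.0/24
106 hosts -> /25 (126 usable): 192.168.130.0/25
20 hosts -> /27 (30 usable): 192.168.130.128/27
Allocation: 192.168.128.0/24 (183 hosts, 254 usable); 192.168.129.0/24 (172 hosts, 254 usable); 192.168.130.0/25 (106 hosts, 126 usable); 192.168.130.128/27 (20 hosts, 30 usable)


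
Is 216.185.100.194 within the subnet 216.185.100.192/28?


Subnet network: 216.185.100.192
Test IP AND mask: 216.185.100.192
Yes, 216.185.100.194 is in 216.185.100.192/28


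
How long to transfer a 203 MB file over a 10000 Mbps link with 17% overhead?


Effective throughput = 10000 * (1 - 17/100) = 8300 Mbps
File size in Mb = 203 * 8 = 1624 Mb
Time = 1624 / 8300
Time = 0.1957 seconds


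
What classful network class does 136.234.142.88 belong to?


First octet: 136
Binary: 10001000
10xxxxxx -> Class B (128-191)
Class B, default mask 255.255.0.0 (/16)


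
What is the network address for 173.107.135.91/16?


IP:   10101101.01101011.10000111.01011011
Mask: 11111111.11111111.00000000.00000000
AND operation:
Net:  10101101.01101011.00000000.00000000
Network: 173.107.0.0/16


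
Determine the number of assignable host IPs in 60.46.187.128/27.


Host bits = 32 - 27 = 5
Total addresses = 2^5 = 32
Usable = total - 2 (network and broadcast)
Usable hosts: 30


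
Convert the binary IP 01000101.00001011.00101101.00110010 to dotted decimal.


01000101 = 69
00001011 = 11
00101101 = 45
00110010 = 50
IP: 69.11.45.50


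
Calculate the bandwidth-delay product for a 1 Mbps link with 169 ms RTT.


BDP = bandwidth * RTT
= 1 Mbps * 169 ms
= 1 * 1e6 * 169 / 1000 bits
= 169000 bits
= 21125 bytes
= 20.6299 KB
BDP = 169000 bits (21125 bytes)


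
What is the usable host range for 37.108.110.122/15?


Network: 37.108.0.0
Broadcast: 37.109.255.255
First usable = network + 1
Last usable = broadcast - 1
Range: 37.108.0.1 to 37.109.255.254


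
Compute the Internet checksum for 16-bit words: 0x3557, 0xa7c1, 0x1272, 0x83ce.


Sum all words (with carry folding):
+ 0x3557 = 0x3557
+ 0xa7c1 = 0xdd18
+ 0x1272 = 0xef8a
+ 0x83ce = 0x7359
One's complement: ~0x7359
Checksum = 0x8ca6


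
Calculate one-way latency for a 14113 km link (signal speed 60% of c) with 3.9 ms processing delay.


Speed = 0.6 * 3e5 km/s = 180000 km/s
Propagation delay = 14113 / 180000 = 0.0784 s = 78.4056 ms
Processing delay = 3.9 ms
Total one-way latency = 82.3056 ms


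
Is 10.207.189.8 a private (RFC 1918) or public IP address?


RFC 1918 private ranges:
  10.0.0.0/8 (10.0.0.0 - 10.255.255.255)
  172.16.0.0/12 (172.16.0.0 - 172.31.255.255)
  192.168.0.0/16 (192.168.0.0 - 192.168.255.255)
Private (in 10.0.0.0/8)


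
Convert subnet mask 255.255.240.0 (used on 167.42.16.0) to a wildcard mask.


Subnet mask: 255.255.240.0
Wildcard = 255.255.255.255 - subnet mask
255 - 255 = 0
255 - 255 = 0
255 - 240 = 15
255 - 0 = 255
Wildcard: 0.0.15.255


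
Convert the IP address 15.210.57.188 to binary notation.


15 = 00001111
210 = 11010010
57 = 00111001
188 = 10111100
Binary: 00001111.11010010.00111001.10111100


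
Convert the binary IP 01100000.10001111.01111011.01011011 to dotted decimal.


01100000 = 96
10001111 = 143
01111011 = 123
01011011 = 91
IP: 96.143.123.91


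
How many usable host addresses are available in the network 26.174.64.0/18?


Host bits = 32 - 18 = 14
Total addresses = 2^14 = 16384
Usable = total - 2 (network and broadcast)
Usable hosts: 16382


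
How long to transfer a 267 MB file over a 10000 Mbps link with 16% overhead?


Effective throughput = 10000 * (1 - 16/100) = 8400 Mbps
File size in Mb = 267 * 8 = 2136 Mb
Time = 2136 / 8400
Time = 0.2543 seconds


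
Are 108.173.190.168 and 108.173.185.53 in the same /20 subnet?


Mask: 255.255.240.0
108.173.190.168 AND mask = 108.173.176.0
108.173.185.53 AND mask = 108.173.176.0
Yes, same subnet (108.173.176.0)


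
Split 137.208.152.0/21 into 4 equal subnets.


New prefix = 21 + 2 = 23
Each subnet has 512 addresses
  137.208.152.0/23
  137.208.154.0/23
  137.208.156.0/23
  137.208.158.0/23
Subnets: 137.208.152.0/23, 137.208.154.0/23, 137.208.156.0/23, 137.208.158.0/23


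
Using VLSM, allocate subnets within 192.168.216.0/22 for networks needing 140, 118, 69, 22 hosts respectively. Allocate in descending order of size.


140 hosts -> /24 (254 usable): 192.168.216.0/24
118 hosts -> /25 (126 usable): 192.168.217.0/25
69 hosts -> /25 (126 usable): 192.168.217.128/25
22 hosts -> /27 (30 usable): 192.168.218.0/27
Allocation: 192.168.216.0/24 (140 hosts, 254 usable); 192.168.217.0/25 (118 hosts, 126 usable); 192.168.217.128/25 (69 hosts, 126 usable); 192.168.218.0/27 (22 hosts, 30 usable)


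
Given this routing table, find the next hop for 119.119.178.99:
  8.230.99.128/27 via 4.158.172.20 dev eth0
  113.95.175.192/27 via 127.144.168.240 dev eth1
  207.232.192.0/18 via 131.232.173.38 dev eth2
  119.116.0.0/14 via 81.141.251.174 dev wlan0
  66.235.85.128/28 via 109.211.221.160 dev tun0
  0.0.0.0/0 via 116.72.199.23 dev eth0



Longest prefix match for 119.119.178.99:
  /27 8.230.99.128: no
  /27 113.95.175.192: no
  /18 207.232.192.0: no
  /14 119.116.0.0: MATCH
  /28 66.235.85.128: no
  /0 0.0.0.0: MATCH
Selected: next-hop 81.141.251.174 via wlan0 (matched /14)


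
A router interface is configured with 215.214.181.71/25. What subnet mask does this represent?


/25 means 25 network bits, 7 host bits
Binary: 11111111111111111111111110000000
Mask: 255.255.255.128


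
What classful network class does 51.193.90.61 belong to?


First octet: 51
Binary: 00110011
0xxxxxxx -> Class A (1-126)
Class A, default mask 255.0.0.0 (/8)


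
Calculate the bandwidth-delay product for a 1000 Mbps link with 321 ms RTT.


BDP = bandwidth * RTT
= 1000 Mbps * 321 ms
= 1000 * 1e6 * 321 / 1000 bits
= 321000000 bits
= 40125000 bytes
= 39184.5703 KB
BDP = 321000000 bits (40125000 bytes)


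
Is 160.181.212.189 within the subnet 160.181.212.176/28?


Subnet network: 160.181.212.176
Test IP AND mask: 160.181.212.176
Yes, 160.181.212.189 is in 160.181.212.176/28


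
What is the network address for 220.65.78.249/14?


IP:   11011100.01000001.01001110.11111001
Mask: 11111111.11111100.00000000.00000000
AND operation:
Net:  11011100.01000000.00000000.00000000
Network: 220.64.0.0/14


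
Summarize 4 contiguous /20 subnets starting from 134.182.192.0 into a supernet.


Original prefix: /20
Number of subnets: 4 = 2^2
New prefix = 20 - 2 = 18
Supernet: 134.182.192.0/18


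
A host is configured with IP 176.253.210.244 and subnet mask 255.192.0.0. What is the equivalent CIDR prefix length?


Binary: 11111111.11000000.00000000.00000000
Count leading 1s
Prefix: /10


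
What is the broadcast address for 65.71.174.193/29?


Network: 65.71.174.192/29
Host bits = 3
Set all host bits to 1:
Broadcast: 65.71.174.199


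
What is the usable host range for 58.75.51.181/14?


Network: 58.72.0.0
Broadcast: 58.75.255.255
First usable = network + 1
Last usable = broadcast - 1
Range: 58.72.0.1 to 58.75.255.254


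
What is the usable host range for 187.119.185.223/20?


Network: 187.119.176.0
Broadcast: 187.119.191.255
First usable = network + 1
Last usable = broadcast - 1
Range: 187.119.176.1 to 187.119.191.254


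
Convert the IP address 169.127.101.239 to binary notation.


169 = 10101001
127 = 01111111
101 = 01100101
239 = 11101111
Binary: 10101001.01111111.01100101.11101111


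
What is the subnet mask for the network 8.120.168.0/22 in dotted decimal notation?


/22 means 22 network bits, 10 host bits
Binary: 11111111111111111111110000000000
Mask: 255.255.252.0


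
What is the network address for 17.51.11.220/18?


IP:   00010001.00110011.00001011.11011100
Mask: 11111111.11111111.11000000.00000000
AND operation:
Net:  00010001.00110011.00000000.00000000
Network: 17.51.0.0/18


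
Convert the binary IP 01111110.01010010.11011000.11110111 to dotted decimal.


01111110 = 126
01010010 = 82
11011000 = 216
11110111 = 247
IP: 126.82.216.247


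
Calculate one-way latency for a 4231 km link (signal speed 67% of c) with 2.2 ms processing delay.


Speed = 0.67 * 3e5 km/s = 201000 km/s
Propagation delay = 4231 / 201000 = 0.021 s = 21.0498 ms
Processing delay = 2.2 ms
Total one-way latency = 23.2498 ms


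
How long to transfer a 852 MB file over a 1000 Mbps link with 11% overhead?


Effective throughput = 1000 * (1 - 11/100) = 890 Mbps
File size in Mb = 852 * 8 = 6816 Mb
Time = 6816 / 890
Time = 7.6584 seconds


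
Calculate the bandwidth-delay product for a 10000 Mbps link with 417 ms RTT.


BDP = bandwidth * RTT
= 10000 Mbps * 417 ms
= 10000 * 1e6 * 417 / 1000 bits
= 4170000000 bits
= 521250000 bytes
= 509033.2031 KB
BDP = 4170000000 bits (521250000 bytes)


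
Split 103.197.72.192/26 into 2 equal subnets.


New prefix = 26 + 1 = 27
Each subnet has 32 addresses
  103.197.72.192/27
  103.197.72.224/27
Subnets: 103.197.72.192/27, 103.197.72.224/27


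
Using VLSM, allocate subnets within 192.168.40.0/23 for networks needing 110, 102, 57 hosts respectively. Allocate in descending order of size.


110 hosts -> /25 (126 usable): 192.168.40.0/25
102 hosts -> /25 (126 usable): 192.168.40.128/25
57 hosts -> /26 (62 usable): 192.168.41.0/26
Allocation: 192.168.40.0/25 (110 hosts, 126 usable); 192.168.40.128/25 (102 hosts, 126 usable); 192.168.41.0/26 (57 hosts, 62 usable)


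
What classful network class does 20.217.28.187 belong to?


First octet: 20
Binary: 00010100
0xxxxxxx -> Class A (1-126)
Class A, default mask 255.0.0.0 (/8)


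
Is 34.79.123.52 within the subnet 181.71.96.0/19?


Subnet network: 181.71.96.0
Test IP AND mask: 34.79.96.0
No, 34.79.123.52 is not in 181.71.96.0/19


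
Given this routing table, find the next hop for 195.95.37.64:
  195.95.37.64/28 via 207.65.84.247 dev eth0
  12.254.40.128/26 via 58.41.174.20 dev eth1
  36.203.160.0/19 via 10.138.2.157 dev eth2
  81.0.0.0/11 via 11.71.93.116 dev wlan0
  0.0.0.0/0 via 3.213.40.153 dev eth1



Longest prefix match for 195.95.37.64:
  /28 195.95.37.64: MATCH
  /26 12.254.40.128: no
  /19 36.203.160.0: no
  /11 81.0.0.0: no
  /0 0.0.0.0: MATCH
Selected: next-hop 207.65.84.247 via eth0 (matched /28)


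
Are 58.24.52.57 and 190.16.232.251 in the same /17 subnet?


Mask: 255.255.128.0
58.24.52.57 AND mask = 58.24.0.0
190.16.232.251 AND mask = 190.16.128.0
No, different subnets (58.24.0.0 vs 190.16.128.0)


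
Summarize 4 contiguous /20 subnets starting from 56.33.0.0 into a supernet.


Original prefix: /20
Number of subnets: 4 = 2^2
New prefix = 20 - 2 = 18
Supernet: 56.33.0.0/18


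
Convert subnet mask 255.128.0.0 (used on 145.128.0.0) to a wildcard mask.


Subnet mask: 255.128.0.0
Wildcard = 255.255.255.255 - subnet mask
255 - 255 = 0
255 - 128 = 127
255 - 0 = 255
255 - 0 = 255
Wildcard: 0.127.255.255


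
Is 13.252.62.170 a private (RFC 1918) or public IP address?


RFC 1918 private ranges:
  10.0.0.0/8 (10.0.0.0 - 10.255.255.255)
  172.16.0.0/12 (172.16.0.0 - 172.31.255.255)
  192.168.0.0/16 (192.168.0.0 - 192.168.255.255)
Public (not in any RFC 1918 range)


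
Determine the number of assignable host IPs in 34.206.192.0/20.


Host bits = 32 - 20 = 12
Total addresses = 2^12 = 4096
Usable = total - 2 (network and broadcast)
Usable hosts: 4094


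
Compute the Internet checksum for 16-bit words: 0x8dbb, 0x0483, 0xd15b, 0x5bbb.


Sum all words (with carry folding):
+ 0x8dbb = 0x8dbb
+ 0x0483 = 0x923e
+ 0xd15b = 0x639a
+ 0x5bbb = 0xbf55
One's complement: ~0xbf55
Checksum = 0x40aa


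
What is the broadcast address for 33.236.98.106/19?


Network: 33.236.96.0/19
Host bits = 13
Set all host bits to 1:
Broadcast: 33.236.127.255


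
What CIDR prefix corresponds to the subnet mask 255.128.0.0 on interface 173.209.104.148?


Binary: 11111111.10000000.00000000.00000000
Count leading 1s
Prefix: /9


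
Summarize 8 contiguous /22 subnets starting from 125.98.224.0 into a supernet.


Original prefix: /22
Number of subnets: 8 = 2^3
New prefix = 22 - 3 = 19
Supernet: 125.98.224.0/19


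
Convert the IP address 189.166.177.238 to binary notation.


189 = 10111101
166 = 10100110
177 = 10110001
238 = 11101110
Binary: 10111101.10100110.10110001.11101110


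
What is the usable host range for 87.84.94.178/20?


Network: 87.84.80.0
Broadcast: 87.84.95.255
First usable = network + 1
Last usable = broadcast - 1
Range: 87.84.80.1 to 87.84.95.254


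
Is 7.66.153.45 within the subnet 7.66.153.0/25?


Subnet network: 7.66.153.0
Test IP AND mask: 7.66.153.0
Yes, 7.66.153.45 is in 7.66.153.0/25


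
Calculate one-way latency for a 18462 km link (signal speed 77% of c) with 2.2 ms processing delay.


Speed = 0.77 * 3e5 km/s = 231000 km/s
Propagation delay = 18462 / 231000 = 0.0799 s = 79.9221 ms
Processing delay = 2.2 ms
Total one-way latency = 82.1221 ms


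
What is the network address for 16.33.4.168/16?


IP:   00010000.00100001.00000100.10101000
Mask: 11111111.11111111.00000000.00000000
AND operation:
Net:  00010000.00100001.00000000.00000000
Network: 16.33.0.0/16


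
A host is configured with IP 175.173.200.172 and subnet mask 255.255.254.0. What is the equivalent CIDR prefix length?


Binary: 11111111.11111111.11111110.00000000
Count leading 1s
Prefix: /23


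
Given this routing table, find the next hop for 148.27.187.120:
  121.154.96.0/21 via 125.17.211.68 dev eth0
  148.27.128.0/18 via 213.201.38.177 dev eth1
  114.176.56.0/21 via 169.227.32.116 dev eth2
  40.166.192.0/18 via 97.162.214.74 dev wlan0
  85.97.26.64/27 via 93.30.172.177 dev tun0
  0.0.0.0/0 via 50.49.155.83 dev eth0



Longest prefix match for 148.27.187.120:
  /21 121.154.96.0: no
  /18 148.27.128.0: MATCH
  /21 114.176.56.0: no
  /18 40.166.192.0: no
  /27 85.97.26.64: no
  /0 0.0.0.0: MATCH
Selected: next-hop 213.201.38.177 via eth1 (matched /18)


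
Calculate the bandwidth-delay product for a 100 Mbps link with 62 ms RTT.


BDP = bandwidth * RTT
= 100 Mbps * 62 ms
= 100 * 1e6 * 62 / 1000 bits
= 6200000 bits
= 775000 bytes
= 756.8359 KB
BDP = 6200000 bits (775000 bytes)


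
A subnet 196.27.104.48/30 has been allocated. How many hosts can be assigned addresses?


Host bits = 32 - 30 = 2
Total addresses = 2^2 = 4
Usable = total - 2 (network and broadcast)
Usable hosts: 2


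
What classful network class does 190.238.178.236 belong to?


First octet: 190
Binary: 10111110
10xxxxxx -> Class B (128-191)
Class B, default mask 255.255.0.0 (/16)


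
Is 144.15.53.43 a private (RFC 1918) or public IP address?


RFC 1918 private ranges:
  10.0.0.0/8 (10.0.0.0 - 10.255.255.255)
  172.16.0.0/12 (172.16.0.0 - 172.31.255.255)
  192.168.0.0/16 (192.168.0.0 - 192.168.255.255)
Public (not in any RFC 1918 range)


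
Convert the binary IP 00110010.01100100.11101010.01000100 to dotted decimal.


00110010 = 50
01100100 = 100
11101010 = 234
01000100 = 68
IP: 50.100.234.68


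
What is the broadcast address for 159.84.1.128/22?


Network: 159.84.0.0/22
Host bits = 10
Set all host bits to 1:
Broadcast: 159.84.3.255


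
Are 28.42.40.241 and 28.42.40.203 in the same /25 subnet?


Mask: 255.255.255.128
28.42.40.241 AND mask = 28.42.40.128
28.42.40.203 AND mask = 28.42.40.128
Yes, same subnet (28.42.40.128)


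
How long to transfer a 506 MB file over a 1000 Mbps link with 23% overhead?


Effective throughput = 1000 * (1 - 23/100) = 770 Mbps
File size in Mb = 506 * 8 = 4048 Mb
Time = 4048 / 770
Time = 5.2571 seconds


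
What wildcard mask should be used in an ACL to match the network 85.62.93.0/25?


Subnet mask: 255.255.255.128
Wildcard = 255.255.255.255 - subnet mask
255 - 255 = 0
255 - 255 = 0
255 - 255 = 0
255 - 128 = 127
Wildcard: 0.0.0.127


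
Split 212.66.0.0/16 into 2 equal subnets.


New prefix = 16 + 1 = 17
Each subnet has 32768 addresses
  212.66.0.0/17
  212.66.128.0/17
Subnets: 212.66.0.0/17, 212.66.128.0/17


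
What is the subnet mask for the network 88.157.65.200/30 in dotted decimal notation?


/30 means 30 network bits, 2 host bits
Binary: 11111111111111111111111111111100
Mask: 255.255.255.252


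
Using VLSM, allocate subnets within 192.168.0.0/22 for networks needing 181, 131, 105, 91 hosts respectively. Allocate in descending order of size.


181 hosts -> /24 (254 usable): 192.168.0.0/24
131 hosts -> /24 (254 usable): 192.168.1.0/24
105 hosts -> /25 (126 usable): 192.168.2.0/25
91 hosts -> /25 (126 usable): 192.168.2.128/25
Allocation: 192.168.0.0/24 (181 hosts, 254 usable); 192.168.1.0/24 (131 hosts, 254 usable); 192.168.2.0/25 (105 hosts, 126 usable); 192.168.2.128/25 (91 hosts, 126 usable)


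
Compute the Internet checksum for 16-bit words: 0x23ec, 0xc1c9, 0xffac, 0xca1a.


Sum all words (with carry folding):
+ 0x23ec = 0x23ec
+ 0xc1c9 = 0xe5b5
+ 0xffac = 0xe562
+ 0xca1a = 0xaf7d
One's complement: ~0xaf7d
Checksum = 0x5082


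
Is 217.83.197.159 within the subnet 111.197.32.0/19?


Subnet network: 111.197.32.0
Test IP AND mask: 217.83.192.0
No, 217.83.197.159 is not in 111.197.32.0/19
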